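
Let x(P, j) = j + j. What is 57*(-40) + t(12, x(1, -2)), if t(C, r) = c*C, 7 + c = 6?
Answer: -2292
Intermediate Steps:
c = -1 (c = -7 + 6 = -1)
x(P, j) = 2*j
t(C, r) = -C
57*(-40) + t(12, x(1, -2)) = 57*(-40) - 1*12 = -2280 - 12 = -2292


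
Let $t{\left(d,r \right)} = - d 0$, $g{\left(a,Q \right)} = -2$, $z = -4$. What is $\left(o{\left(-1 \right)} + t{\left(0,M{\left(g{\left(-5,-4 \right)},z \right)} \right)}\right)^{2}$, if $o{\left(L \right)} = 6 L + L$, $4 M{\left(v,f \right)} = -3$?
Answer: $49$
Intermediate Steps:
$M{\left(v,f \right)} = - \frac{3}{4}$ ($M{\left(v,f \right)} = \frac{1}{4} \left(-3\right) = - \frac{3}{4}$)
$t{\left(d,r \right)} = 0$
$o{\left(L \right)} = 7 L$
$\left(o{\left(-1 \right)} + t{\left(0,M{\left(g{\left(-5,-4 \right)},z \right)} \right)}\right)^{2} = \left(7 \left(-1\right) + 0\right)^{2} = \left(-7 + 0\right)^{2} = \left(-7\right)^{2} = 49$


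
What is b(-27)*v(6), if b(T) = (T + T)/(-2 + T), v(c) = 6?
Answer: 324/29 ≈ 11.172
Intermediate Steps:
b(T) = 2*T/(-2 + T) (b(T) = (2*T)/(-2 + T) = 2*T/(-2 + T))
b(-27)*v(6) = (2*(-27)/(-2 - 27))*6 = (2*(-27)/(-29))*6 = (2*(-27)*(-1/29))*6 = (54/29)*6 = 324/29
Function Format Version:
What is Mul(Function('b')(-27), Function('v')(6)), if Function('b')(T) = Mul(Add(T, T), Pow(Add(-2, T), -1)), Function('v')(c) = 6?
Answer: Rational(324, 29) ≈ 11.172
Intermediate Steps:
Function('b')(T) = Mul(2, T, Pow(Add(-2, T), -1)) (Function('b')(T) = Mul(Mul(2, T), Pow(Add(-2, T), -1)) = Mul(2, T, Pow(Add(-2, T), -1)))
Mul(Function('b')(-27), Function('v')(6)) = Mul(Mul(2, -27, Pow(Add(-2, -27), -1)), 6) = Mul(Mul(2, -27, Pow(-29, -1)), 6) = Mul(Mul(2, -27, Rational(-1, 29)), 6) = Mul(Rational(54, 29), 6) = Rational(324, 29)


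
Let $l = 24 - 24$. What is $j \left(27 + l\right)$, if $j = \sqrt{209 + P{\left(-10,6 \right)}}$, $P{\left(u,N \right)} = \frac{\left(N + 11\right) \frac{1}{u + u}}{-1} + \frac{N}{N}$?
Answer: $\frac{27 \sqrt{21085}}{10} \approx 392.06$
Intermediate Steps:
$l = 0$ ($l = 24 - 24 = 0$)
$P{\left(u,N \right)} = 1 - \frac{11 + N}{2 u}$ ($P{\left(u,N \right)} = \frac{11 + N}{2 u} \left(-1\right) + 1 = - \frac{11 + N}{2 u} + 1 = 1 - \frac{11 + N}{2 u}$)
$j = \frac{\sqrt{21085}}{10}$ ($j = \sqrt{209 + \frac{-11 - 6 + 2 \left(-10\right)}{2 \left(-10\right)}} = \sqrt{209 + \frac{1}{2} \left(- \frac{1}{10}\right) \left(-11 - 6 - 20\right)} = \sqrt{209 + \frac{1}{2} \left(- \frac{1}{10}\right) \left(-37\right)} = \sqrt{209 + \frac{37}{20}} = \sqrt{\frac{4217}{20}} = \frac{\sqrt{21085}}{10} \approx 14.521$)
$j \left(27 + l\right) = \frac{\sqrt{21085}}{10} \left(27 + 0\right) = \frac{\sqrt{21085}}{10} \cdot 27 = \frac{27 \sqrt{21085}}{10}$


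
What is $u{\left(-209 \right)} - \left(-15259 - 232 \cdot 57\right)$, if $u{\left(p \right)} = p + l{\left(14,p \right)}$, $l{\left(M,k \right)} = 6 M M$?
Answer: $29450$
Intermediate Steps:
$l{\left(M,k \right)} = 6 M^{2}$
$u{\left(p \right)} = 1176 + p$ ($u{\left(p \right)} = p + 6 \cdot 14^{2} = p + 6 \cdot 196 = p + 1176 = 1176 + p$)
$u{\left(-209 \right)} - \left(-15259 - 232 \cdot 57\right) = \left(1176 - 209\right) - \left(-15259 - 232 \cdot 57\right) = 967 - \left(-15259 - 13224\right) = 967 - -28483 = 967 + 28483 = 29450$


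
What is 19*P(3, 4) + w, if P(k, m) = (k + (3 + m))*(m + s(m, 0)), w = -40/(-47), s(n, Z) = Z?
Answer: 35760/47 ≈ 760.85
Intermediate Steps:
w = 40/47 (w = -40*(-1/47) = 40/47 ≈ 0.85106)
P(k, m) = m*(3 + k + m) (P(k, m) = (k + (3 + m))*(m + 0) = (3 + k + m)*m = m*(3 + k + m))
19*P(3, 4) + w = 19*(4*(3 + 3 + 4)) + 40/47 = 19*(4*10) + 40/47 = 19*40 + 40/47 = 760 + 40/47 = 35760/47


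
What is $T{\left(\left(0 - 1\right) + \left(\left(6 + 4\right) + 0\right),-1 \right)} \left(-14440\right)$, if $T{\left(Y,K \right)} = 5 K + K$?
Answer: $86640$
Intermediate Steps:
$T{\left(Y,K \right)} = 6 K$
$T{\left(\left(0 - 1\right) + \left(\left(6 + 4\right) + 0\right),-1 \right)} \left(-14440\right) = 6 \left(-1\right) \left(-14440\right) = \left(-6\right) \left(-14440\right) = 86640$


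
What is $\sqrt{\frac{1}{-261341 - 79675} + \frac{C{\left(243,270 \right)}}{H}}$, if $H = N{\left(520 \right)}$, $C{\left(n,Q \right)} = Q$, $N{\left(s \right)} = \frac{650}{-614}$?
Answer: $\frac{i \sqrt{185373783033270}}{852540} \approx 15.97 i$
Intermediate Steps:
$N{\left(s \right)} = - \frac{325}{307}$ ($N{\left(s \right)} = 650 \left(- \frac{1}{614}\right) = - \frac{325}{307}$)
$H = - \frac{325}{307} \approx -1.0586$
$\sqrt{\frac{1}{-261341 - 79675} + \frac{C{\left(243,270 \right)}}{H}} = \sqrt{\frac{1}{-261341 - 79675} + \frac{270}{- \frac{325}{307}}} = \sqrt{\frac{1}{-341016} + 270 \left(- \frac{307}{325}\right)} = \sqrt{- \frac{1}{341016} - \frac{16578}{65}} = \sqrt{- \frac{434874101}{1705080}} = \frac{i \sqrt{185373783033270}}{852540}$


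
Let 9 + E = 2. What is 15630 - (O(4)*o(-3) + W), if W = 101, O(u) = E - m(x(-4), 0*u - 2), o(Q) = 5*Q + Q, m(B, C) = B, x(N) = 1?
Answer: 15385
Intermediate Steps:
E = -7 (E = -9 + 2 = -7)
o(Q) = 6*Q
O(u) = -8 (O(u) = -7 - 1*1 = -7 - 1 = -8)
15630 - (O(4)*o(-3) + W) = 15630 - (-48*(-3) + 101) = 15630 - (-8*(-18) + 101) = 15630 - (144 + 101) = 15630 - 1*245 = 15630 - 245 = 15385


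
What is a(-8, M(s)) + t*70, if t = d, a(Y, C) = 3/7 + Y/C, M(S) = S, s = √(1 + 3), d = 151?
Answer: 73965/7 ≈ 10566.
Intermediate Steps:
s = 2 (s = √4 = 2)
a(Y, C) = 3/7 + Y/C (a(Y, C) = 3*(⅐) + Y/C = 3/7 + Y/C)
t = 151
a(-8, M(s)) + t*70 = (3/7 - 8/2) + 151*70 = (3/7 - 8*½) + 10570 = (3/7 - 4) + 10570 = -25/7 + 10570 = 73965/7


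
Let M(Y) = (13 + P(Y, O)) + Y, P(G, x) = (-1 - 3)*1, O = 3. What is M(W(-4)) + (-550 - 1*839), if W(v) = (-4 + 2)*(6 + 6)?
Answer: -1404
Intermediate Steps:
W(v) = -24 (W(v) = -2*12 = -24)
P(G, x) = -4 (P(G, x) = -4*1 = -4)
M(Y) = 9 + Y (M(Y) = (13 - 4) + Y = 9 + Y)
M(W(-4)) + (-550 - 1*839) = (9 - 24) + (-550 - 1*839) = -15 + (-550 - 839) = -15 - 1389 = -1404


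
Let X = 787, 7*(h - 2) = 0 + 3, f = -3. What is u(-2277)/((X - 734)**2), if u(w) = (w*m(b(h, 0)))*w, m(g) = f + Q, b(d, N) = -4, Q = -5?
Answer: -41477832/2809 ≈ -14766.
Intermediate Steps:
h = 17/7 (h = 2 + (0 + 3)/7 = 2 + (1/7)*3 = 2 + 3/7 = 17/7 ≈ 2.4286)
m(g) = -8 (m(g) = -3 - 5 = -8)
u(w) = -8*w**2 (u(w) = (w*(-8))*w = (-8*w)*w = -8*w**2)
u(-2277)/((X - 734)**2) = (-8*(-2277)**2)/((787 - 734)**2) = (-8*5184729)/(53**2) = -41477832/2809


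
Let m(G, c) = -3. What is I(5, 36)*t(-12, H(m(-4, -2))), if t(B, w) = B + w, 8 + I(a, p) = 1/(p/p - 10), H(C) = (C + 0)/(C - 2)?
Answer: 1387/15 ≈ 92.467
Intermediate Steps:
H(C) = C/(-2 + C)
I(a, p) = -73/9 (I(a, p) = -8 + 1/(p/p - 10) = -8 + 1/(1 - 10) = -8 + 1/(-9) = -8 - ⅑ = -73/9)
I(5, 36)*t(-12, H(m(-4, -2))) = -73*(-12 - 3/(-2 - 3))/9 = -73*(-12 - 3/(-5))/9 = -73*(-12 - 3*(-⅕))/9 = -73*(-12 + ⅗)/9 = -73/9*(-57/5) = 1387/15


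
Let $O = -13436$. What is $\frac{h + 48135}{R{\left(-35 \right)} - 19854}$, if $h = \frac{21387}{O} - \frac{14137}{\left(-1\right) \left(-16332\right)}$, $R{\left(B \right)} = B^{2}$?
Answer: $- \frac{660128051269}{255492953313} \approx -2.5837$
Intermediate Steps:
$h = - \frac{33702326}{13714797}$ ($h = \frac{21387}{-13436} - \frac{14137}{\left(-1\right) \left(-16332\right)} = 21387 \left(- \frac{1}{13436}\right) - \frac{14137}{16332} = - \frac{21387}{13436} - \frac{14137}{16332} = - \frac{33702326}{13714797} \approx -2.4574$)
$\frac{h + 48135}{R{\left(-35 \right)} - 19854} = \frac{- \frac{33702326}{13714797} + 48135}{\left(-35\right)^{2} - 19854} = \frac{660128051269}{13714797 \left(1225 - 19854\right)} = \frac{660128051269}{13714797 \left(-18629\right)} = \frac{660128051269}{13714797} \left(- \frac{1}{18629}\right) = - \frac{660128051269}{255492953313}$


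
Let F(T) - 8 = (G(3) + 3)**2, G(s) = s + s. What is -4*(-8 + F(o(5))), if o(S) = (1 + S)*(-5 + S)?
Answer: -324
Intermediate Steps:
G(s) = 2*s
F(T) = 89 (F(T) = 8 + (2*3 + 3)**2 = 8 + (6 + 3)**2 = 8 + 9**2 = 8 + 81 = 89)
-4*(-8 + F(o(5))) = -4*(-8 + 89) = -4*81 = -324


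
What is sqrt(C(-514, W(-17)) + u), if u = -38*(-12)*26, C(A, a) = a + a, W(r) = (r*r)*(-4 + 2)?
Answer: 10*sqrt(107) ≈ 103.44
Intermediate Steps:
W(r) = -2*r**2 (W(r) = r**2*(-2) = -2*r**2)
C(A, a) = 2*a
u = 11856 (u = 456*26 = 11856)
sqrt(C(-514, W(-17)) + u) = sqrt(2*(-2*(-17)**2) + 11856) = sqrt(2*(-2*289) + 11856) = sqrt(2*(-578) + 11856) = sqrt(-1156 + 11856) = sqrt(10700) = 10*sqrt(107)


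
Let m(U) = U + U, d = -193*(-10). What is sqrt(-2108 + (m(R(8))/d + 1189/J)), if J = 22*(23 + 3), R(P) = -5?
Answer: I*sqrt(6416377332937)/55198 ≈ 45.89*I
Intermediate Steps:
d = 1930
m(U) = 2*U
J = 572 (J = 22*26 = 572)
sqrt(-2108 + (m(R(8))/d + 1189/J)) = sqrt(-2108 + ((2*(-5))/1930 + 1189/572)) = sqrt(-2108 + (-10*1/1930 + 1189*(1/572))) = sqrt(-2108 + (-1/193 + 1189/572)) = sqrt(-2108 + 228905/110396) = sqrt(-232485863/110396) = I*sqrt(6416377332937)/55198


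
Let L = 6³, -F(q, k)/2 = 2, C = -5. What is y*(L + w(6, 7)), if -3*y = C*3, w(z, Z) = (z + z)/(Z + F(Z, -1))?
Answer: 1100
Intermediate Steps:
F(q, k) = -4 (F(q, k) = -2*2 = -4)
L = 216
w(z, Z) = 2*z/(-4 + Z) (w(z, Z) = (z + z)/(Z - 4) = (2*z)/(-4 + Z) = 2*z/(-4 + Z))
y = 5 (y = -(-5)*3/3 = -⅓*(-15) = 5)
y*(L + w(6, 7)) = 5*(216 + 2*6/(-4 + 7)) = 5*(216 + 2*6/3) = 5*(216 + 2*6*(⅓)) = 5*(216 + 4) = 5*220 = 1100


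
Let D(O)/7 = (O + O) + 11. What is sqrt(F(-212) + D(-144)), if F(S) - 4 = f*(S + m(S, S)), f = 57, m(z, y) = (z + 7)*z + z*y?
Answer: 11*sqrt(41529) ≈ 2241.7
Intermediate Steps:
m(z, y) = y*z + z*(7 + z) (m(z, y) = (7 + z)*z + y*z = z*(7 + z) + y*z = y*z + z*(7 + z))
D(O) = 77 + 14*O (D(O) = 7*((O + O) + 11) = 7*(2*O + 11) = 7*(11 + 2*O) = 77 + 14*O)
F(S) = 4 + 57*S + 57*S*(7 + 2*S) (F(S) = 4 + 57*(S + S*(7 + S + S)) = 4 + 57*(S + S*(7 + 2*S)) = 4 + (57*S + 57*S*(7 + 2*S)) = 4 + 57*S + 57*S*(7 + 2*S))
sqrt(F(-212) + D(-144)) = sqrt((4 + 114*(-212)**2 + 456*(-212)) + (77 + 14*(-144))) = sqrt((4 + 114*44944 - 96672) + (77 - 2016)) = sqrt((4 + 5123616 - 96672) - 1939) = sqrt(5026948 - 1939) = sqrt(5025009) = 11*sqrt(41529)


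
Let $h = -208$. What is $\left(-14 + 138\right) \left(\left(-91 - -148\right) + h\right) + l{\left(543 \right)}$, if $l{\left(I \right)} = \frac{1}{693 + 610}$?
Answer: $- \frac{24397371}{1303} \approx -18724.0$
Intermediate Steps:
$l{\left(I \right)} = \frac{1}{1303}$
$\left(-14 + 138\right) \left(\left(-91 - -148\right) + h\right) + l{\left(543 \right)} = \left(-14 + 138\right) \left(\left(-91 - -148\right) - 208\right) + \frac{1}{1303} = 124 \left(\left(-91 + 148\right) - 208\right) + \frac{1}{1303} = 124 \left(57 - 208\right) + \frac{1}{1303} = 124 \left(-151\right) + \frac{1}{1303} = -18724 + \frac{1}{1303} = - \frac{24397371}{1303}$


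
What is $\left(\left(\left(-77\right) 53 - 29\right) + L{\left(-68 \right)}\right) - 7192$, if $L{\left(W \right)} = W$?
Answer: $-11370$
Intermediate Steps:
$\left(\left(\left(-77\right) 53 - 29\right) + L{\left(-68 \right)}\right) - 7192 = \left(\left(\left(-77\right) 53 - 29\right) - 68\right) - 7192 = \left(\left(-4081 - 29\right) - 68\right) + \left(-10193 + 3001\right) = \left(-4110 - 68\right) - 7192 = -4178 - 7192 = -11370$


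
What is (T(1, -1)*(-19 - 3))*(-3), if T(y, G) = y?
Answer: 66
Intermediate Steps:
(T(1, -1)*(-19 - 3))*(-3) = (1*(-19 - 3))*(-3) = (1*(-22))*(-3) = -22*(-3) = 66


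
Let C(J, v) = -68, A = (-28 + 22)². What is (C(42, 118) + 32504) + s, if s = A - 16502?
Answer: 15970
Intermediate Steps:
A = 36 (A = (-6)² = 36)
s = -16466 (s = 36 - 16502 = -16466)
(C(42, 118) + 32504) + s = (-68 + 32504) - 16466 = 32436 - 16466 = 15970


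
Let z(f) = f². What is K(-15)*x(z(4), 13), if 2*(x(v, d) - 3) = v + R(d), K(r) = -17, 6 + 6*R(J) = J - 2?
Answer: -2329/12 ≈ -194.08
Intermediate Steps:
R(J) = -4/3 + J/6 (R(J) = -1 + (J - 2)/6 = -1 + (-2 + J)/6 = -1 + (-⅓ + J/6) = -4/3 + J/6)
x(v, d) = 7/3 + v/2 + d/12 (x(v, d) = 3 + (v + (-4/3 + d/6))/2 = 3 + (-4/3 + v + d/6)/2 = 3 + (-⅔ + v/2 + d/12) = 7/3 + v/2 + d/12)
K(-15)*x(z(4), 13) = -17*(7/3 + (½)*4² + (1/12)*13) = -17*(7/3 + (½)*16 + 13/12) = -17*(7/3 + 8 + 13/12) = -17*137/12 = -2329/12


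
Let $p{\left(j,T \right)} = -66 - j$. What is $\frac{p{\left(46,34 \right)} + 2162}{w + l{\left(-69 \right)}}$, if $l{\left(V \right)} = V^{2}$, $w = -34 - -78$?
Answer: $\frac{410}{961} \approx 0.42664$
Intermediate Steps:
$w = 44$ ($w = -34 + 78 = 44$)
$\frac{p{\left(46,34 \right)} + 2162}{w + l{\left(-69 \right)}} = \frac{\left(-66 - 46\right) + 2162}{44 + \left(-69\right)^{2}} = \frac{\left(-66 - 46\right) + 2162}{44 + 4761} = \frac{-112 + 2162}{4805} = 2050 \cdot \frac{1}{4805} = \frac{410}{961}$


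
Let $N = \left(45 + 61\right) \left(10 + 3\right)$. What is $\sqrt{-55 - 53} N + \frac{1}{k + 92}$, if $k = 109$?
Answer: $\frac{1}{201} + 8268 i \sqrt{3} \approx 0.0049751 + 14321.0 i$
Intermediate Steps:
$N = 1378$ ($N = 106 \cdot 13 = 1378$)
$\sqrt{-55 - 53} N + \frac{1}{k + 92} = \sqrt{-55 - 53} \cdot 1378 + \frac{1}{109 + 92} = \sqrt{-108} \cdot 1378 + \frac{1}{201} = 6 i \sqrt{3} \cdot 1378 + \frac{1}{201} = 8268 i \sqrt{3} + \frac{1}{201} = \frac{1}{201} + 8268 i \sqrt{3}$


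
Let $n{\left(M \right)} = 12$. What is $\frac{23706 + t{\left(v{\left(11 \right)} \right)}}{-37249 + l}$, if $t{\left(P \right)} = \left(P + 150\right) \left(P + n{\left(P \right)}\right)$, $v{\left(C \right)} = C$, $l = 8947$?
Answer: $- \frac{27409}{28302} \approx -0.96845$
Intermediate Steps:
$t{\left(P \right)} = \left(12 + P\right) \left(150 + P\right)$ ($t{\left(P \right)} = \left(P + 150\right) \left(P + 12\right) = \left(150 + P\right) \left(12 + P\right) = \left(12 + P\right) \left(150 + P\right)$)
$\frac{23706 + t{\left(v{\left(11 \right)} \right)}}{-37249 + l} = \frac{23706 + \left(1800 + 11^{2} + 162 \cdot 11\right)}{-37249 + 8947} = \frac{23706 + \left(1800 + 121 + 1782\right)}{-28302} = \left(23706 + 3703\right) \left(- \frac{1}{28302}\right) = 27409 \left(- \frac{1}{28302}\right) = - \frac{27409}{28302}$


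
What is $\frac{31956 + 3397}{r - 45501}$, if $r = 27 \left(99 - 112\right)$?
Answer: $- \frac{35353}{45852} \approx -0.77102$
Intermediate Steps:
$r = -351$ ($r = 27 \left(-13\right) = -351$)
$\frac{31956 + 3397}{r - 45501} = \frac{31956 + 3397}{-351 - 45501} = \frac{35353}{-45852} = 35353 \left(- \frac{1}{45852}\right) = - \frac{35353}{45852}$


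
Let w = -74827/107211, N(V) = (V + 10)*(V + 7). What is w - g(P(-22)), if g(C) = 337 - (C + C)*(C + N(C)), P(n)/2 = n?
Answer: -11489770486/107211 ≈ -1.0717e+5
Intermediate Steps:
P(n) = 2*n
N(V) = (7 + V)*(10 + V) (N(V) = (10 + V)*(7 + V) = (7 + V)*(10 + V))
w = -74827/107211 (w = -74827*1/107211 = -74827/107211 ≈ -0.69794)
g(C) = 337 - 2*C*(70 + C**2 + 18*C) (g(C) = 337 - (C + C)*(C + (70 + C**2 + 17*C)) = 337 - 2*C*(70 + C**2 + 18*C))
w - g(P(-22)) = -74827/107211 - (337 - 280*(-22) - 36*(2*(-22))**2 - 2*(2*(-22))**3) = -74827/107211 - (337 - 140*(-44) - 36*(-44)**2 - 2*(-44)**3) = -74827/107211 - (337 + 6160 - 36*1936 - 2*(-85184)) = -74827/107211 - (337 + 6160 - 69696 + 170368) = -74827/107211 - 1*107169 = -74827/107211 - 107169 = -11489770486/107211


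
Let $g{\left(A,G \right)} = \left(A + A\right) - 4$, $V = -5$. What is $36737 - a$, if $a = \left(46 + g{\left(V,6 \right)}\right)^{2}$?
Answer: $35713$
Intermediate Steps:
$g{\left(A,G \right)} = -4 + 2 A$ ($g{\left(A,G \right)} = 2 A - 4 = -4 + 2 A$)
$a = 1024$ ($a = \left(46 + \left(-4 + 2 \left(-5\right)\right)\right)^{2} = \left(46 - 14\right)^{2} = 32^{2} = 1024$)
$36737 - a = 36737 - 1024 = 35713$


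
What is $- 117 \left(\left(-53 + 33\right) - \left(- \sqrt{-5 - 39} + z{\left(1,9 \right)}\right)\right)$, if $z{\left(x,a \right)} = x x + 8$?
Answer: $3393 - 234 i \sqrt{11} \approx 3393.0 - 776.09 i$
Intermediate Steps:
$z{\left(x,a \right)} = 8 + x^{2}$ ($z{\left(x,a \right)} = x^{2} + 8 = 8 + x^{2}$)
$- 117 \left(\left(-53 + 33\right) - \left(- \sqrt{-5 - 39} + z{\left(1,9 \right)}\right)\right) = - 117 \left(\left(-53 + 33\right) + \left(\sqrt{-5 - 39} - \left(8 + 1^{2}\right)\right)\right) = - 117 \left(-20 + \left(\sqrt{-44} - \left(8 + 1\right)\right)\right) = - 117 \left(-20 + \left(2 i \sqrt{11} - 9\right)\right) = - 117 \left(-20 - \left(9 - 2 i \sqrt{11}\right)\right) = - 117 \left(-29 + 2 i \sqrt{11}\right) = 3393 - 234 i \sqrt{11}$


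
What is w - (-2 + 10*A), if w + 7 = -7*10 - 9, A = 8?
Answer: -164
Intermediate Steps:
w = -86 (w = -7 + (-7*10 - 9) = -7 + (-70 - 9) = -7 - 79 = -86)
w - (-2 + 10*A) = -86 - (-2 + 10*8) = -86 - (-2 + 80) = -86 - 1*78 = -86 - 78 = -164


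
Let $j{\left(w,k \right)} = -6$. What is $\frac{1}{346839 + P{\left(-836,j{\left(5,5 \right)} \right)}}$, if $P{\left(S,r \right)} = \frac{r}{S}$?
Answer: $\frac{418}{144978705} \approx 2.8832 \cdot 10^{-6}$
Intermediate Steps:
$\frac{1}{346839 + P{\left(-836,j{\left(5,5 \right)} \right)}} = \frac{1}{346839 - \frac{6}{-836}} = \frac{1}{346839 - - \frac{3}{418}} = \frac{1}{346839 + \frac{3}{418}} = \frac{1}{\frac{144978705}{418}} = \frac{418}{144978705}$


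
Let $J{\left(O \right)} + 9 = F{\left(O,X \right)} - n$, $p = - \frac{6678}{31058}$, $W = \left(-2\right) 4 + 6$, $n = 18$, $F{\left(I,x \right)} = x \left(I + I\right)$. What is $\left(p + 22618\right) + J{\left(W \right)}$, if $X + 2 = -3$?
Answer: $\frac{6624960}{293} \approx 22611.0$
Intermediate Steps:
$X = -5$ ($X = -2 - 3 = -5$)
$F{\left(I,x \right)} = 2 I x$ ($F{\left(I,x \right)} = x 2 I = 2 I x$)
$W = -2$ ($W = -8 + 6 = -2$)
$p = - \frac{63}{293}$ ($p = \left(-6678\right) \frac{1}{31058} = - \frac{63}{293} \approx -0.21502$)
$J{\left(O \right)} = -27 - 10 O$ ($J{\left(O \right)} = -9 + \left(2 O \left(-5\right) - 18\right) = -9 - \left(18 + 10 O\right) = -27 - 10 O$)
$\left(p + 22618\right) + J{\left(W \right)} = \left(- \frac{63}{293} + 22618\right) - 7 = \frac{6627011}{293} + \left(-27 + 20\right) = \frac{6627011}{293} - 7 = \frac{6624960}{293}$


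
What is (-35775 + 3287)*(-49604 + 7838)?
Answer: 1356893808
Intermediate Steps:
(-35775 + 3287)*(-49604 + 7838) = -32488*(-41766) = 1356893808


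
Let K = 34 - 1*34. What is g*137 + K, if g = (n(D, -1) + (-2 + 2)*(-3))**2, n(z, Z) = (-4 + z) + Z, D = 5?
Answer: 0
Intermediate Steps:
K = 0 (K = 34 - 34 = 0)
n(z, Z) = -4 + Z + z
g = 0 (g = ((-4 - 1 + 5) + (-2 + 2)*(-3))**2 = (0 + 0*(-3))**2 = (0 + 0)**2 = 0**2 = 0)
g*137 + K = 0*137 + 0 = 0 + 0 = 0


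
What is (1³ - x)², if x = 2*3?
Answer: 25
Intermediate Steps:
x = 6
(1³ - x)² = (1³ - 1*6)² = (1 - 6)² = (-5)² = 25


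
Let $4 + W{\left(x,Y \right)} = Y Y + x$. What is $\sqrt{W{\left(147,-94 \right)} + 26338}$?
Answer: $\sqrt{35317} \approx 187.93$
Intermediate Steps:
$W{\left(x,Y \right)} = -4 + x + Y^{2}$ ($W{\left(x,Y \right)} = -4 + \left(Y Y + x\right) = -4 + \left(Y^{2} + x\right) = -4 + \left(x + Y^{2}\right) = -4 + x + Y^{2}$)
$\sqrt{W{\left(147,-94 \right)} + 26338} = \sqrt{\left(-4 + 147 + \left(-94\right)^{2}\right) + 26338} = \sqrt{\left(-4 + 147 + 8836\right) + 26338} = \sqrt{8979 + 26338} = \sqrt{35317}$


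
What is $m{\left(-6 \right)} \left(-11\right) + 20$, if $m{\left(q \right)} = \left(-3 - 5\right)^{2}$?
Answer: $-684$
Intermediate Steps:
$m{\left(q \right)} = 64$ ($m{\left(q \right)} = \left(-8\right)^{2} = 64$)
$m{\left(-6 \right)} \left(-11\right) + 20 = 64 \left(-11\right) + 20 = -704 + 20 = -684$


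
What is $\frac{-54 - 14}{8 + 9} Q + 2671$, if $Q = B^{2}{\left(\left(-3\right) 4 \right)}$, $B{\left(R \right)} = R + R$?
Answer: $367$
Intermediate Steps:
$B{\left(R \right)} = 2 R$
$Q = 576$ ($Q = \left(2 \left(\left(-3\right) 4\right)\right)^{2} = \left(2 \left(-12\right)\right)^{2} = \left(-24\right)^{2} = 576$)
$\frac{-54 - 14}{8 + 9} Q + 2671 = \frac{-54 - 14}{8 + 9} \cdot 576 + 2671 = - \frac{68}{17} \cdot 576 + 2671 = \left(-68\right) \frac{1}{17} \cdot 576 + 2671 = \left(-4\right) 576 + 2671 = -2304 + 2671 = 367$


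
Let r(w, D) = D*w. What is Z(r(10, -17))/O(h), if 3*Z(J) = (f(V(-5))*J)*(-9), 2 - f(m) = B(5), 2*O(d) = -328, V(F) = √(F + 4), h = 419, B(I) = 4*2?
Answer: 765/41 ≈ 18.659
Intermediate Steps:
B(I) = 8
V(F) = √(4 + F)
O(d) = -164 (O(d) = (½)*(-328) = -164)
f(m) = -6 (f(m) = 2 - 1*8 = 2 - 8 = -6)
Z(J) = 18*J (Z(J) = (-6*J*(-9))/3 = (54*J)/3 = 18*J)
Z(r(10, -17))/O(h) = (18*(-17*10))/(-164) = (18*(-170))*(-1/164) = -3060*(-1/164) = 765/41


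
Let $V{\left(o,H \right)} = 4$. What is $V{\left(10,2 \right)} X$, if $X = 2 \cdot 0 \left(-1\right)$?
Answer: $0$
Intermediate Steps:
$X = 0$ ($X = 0 \left(-1\right) = 0$)
$V{\left(10,2 \right)} X = 4 \cdot 0 = 0$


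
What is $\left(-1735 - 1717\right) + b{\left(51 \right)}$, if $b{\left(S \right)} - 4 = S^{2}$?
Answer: $-847$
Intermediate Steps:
$b{\left(S \right)} = 4 + S^{2}$
$\left(-1735 - 1717\right) + b{\left(51 \right)} = \left(-1735 - 1717\right) + \left(4 + 51^{2}\right) = -3452 + \left(4 + 2601\right) = -3452 + 2605 = -847$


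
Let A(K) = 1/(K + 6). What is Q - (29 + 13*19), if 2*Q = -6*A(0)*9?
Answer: -561/2 ≈ -280.50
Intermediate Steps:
A(K) = 1/(6 + K)
Q = -9/2 (Q = (-6/(6 + 0)*9)/2 = (-6/6*9)/2 = (-6*⅙*9)/2 = (-1*9)/2 = (½)*(-9) = -9/2 ≈ -4.5000)
Q - (29 + 13*19) = -9/2 - (29 + 13*19) = -9/2 - (29 + 247) = -9/2 - 1*276 = -9/2 - 276 = -561/2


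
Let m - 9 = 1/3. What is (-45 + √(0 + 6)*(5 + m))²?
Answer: 9773/3 - 1290*√6 ≈ 97.825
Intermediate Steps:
m = 28/3 (m = 9 + 1/3 = 9 + ⅓ = 28/3 ≈ 9.3333)
(-45 + √(0 + 6)*(5 + m))² = (-45 + √(0 + 6)*(5 + 28/3))² = (-45 + √6*(43/3))² = (-45 + 43*√6/3)²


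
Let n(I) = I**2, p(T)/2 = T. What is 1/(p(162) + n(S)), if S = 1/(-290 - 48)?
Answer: 114244/37015057 ≈ 0.0030864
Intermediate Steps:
p(T) = 2*T
S = -1/338 (S = 1/(-338) = -1/338 ≈ -0.0029586)
1/(p(162) + n(S)) = 1/(2*162 + (-1/338)**2) = 1/(324 + 1/114244) = 1/(37015057/114244) = 114244/37015057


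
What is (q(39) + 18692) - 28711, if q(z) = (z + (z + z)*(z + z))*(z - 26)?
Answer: 69580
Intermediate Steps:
q(z) = (-26 + z)*(z + 4*z²) (q(z) = (z + (2*z)*(2*z))*(-26 + z) = (z + 4*z²)*(-26 + z) = (-26 + z)*(z + 4*z²))
(q(39) + 18692) - 28711 = (39*(-26 - 103*39 + 4*39²) + 18692) - 28711 = (39*(-26 - 4017 + 4*1521) + 18692) - 28711 = (39*(-26 - 4017 + 6084) + 18692) - 28711 = (39*2041 + 18692) - 28711 = (79599 + 18692) - 28711 = 98291 - 28711 = 69580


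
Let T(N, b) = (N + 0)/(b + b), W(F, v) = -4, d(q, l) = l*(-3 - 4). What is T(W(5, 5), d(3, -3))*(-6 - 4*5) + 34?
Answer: 766/21 ≈ 36.476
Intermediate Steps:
d(q, l) = -7*l (d(q, l) = l*(-7) = -7*l)
T(N, b) = N/(2*b) (T(N, b) = N/((2*b)) = N*(1/(2*b)) = N/(2*b))
T(W(5, 5), d(3, -3))*(-6 - 4*5) + 34 = ((½)*(-4)/(-7*(-3)))*(-6 - 4*5) + 34 = ((½)*(-4)/21)*(-6 - 20) + 34 = ((½)*(-4)*(1/21))*(-26) + 34 = -2/21*(-26) + 34 = 52/21 + 34 = 766/21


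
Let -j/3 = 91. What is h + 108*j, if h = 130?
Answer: -29354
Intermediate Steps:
j = -273 (j = -3*91 = -273)
h + 108*j = 130 + 108*(-273) = 130 - 29484 = -29354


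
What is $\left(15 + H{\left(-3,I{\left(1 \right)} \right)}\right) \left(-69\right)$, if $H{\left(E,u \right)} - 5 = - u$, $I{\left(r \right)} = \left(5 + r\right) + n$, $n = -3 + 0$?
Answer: $-1173$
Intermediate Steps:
$n = -3$
$I{\left(r \right)} = 2 + r$ ($I{\left(r \right)} = \left(5 + r\right) - 3 = 2 + r$)
$H{\left(E,u \right)} = 5 - u$
$\left(15 + H{\left(-3,I{\left(1 \right)} \right)}\right) \left(-69\right) = \left(15 + \left(5 - \left(2 + 1\right)\right)\right) \left(-69\right) = \left(15 + \left(5 - 3\right)\right) \left(-69\right) = \left(15 + 2\right) \left(-69\right) = 17 \left(-69\right) = -1173$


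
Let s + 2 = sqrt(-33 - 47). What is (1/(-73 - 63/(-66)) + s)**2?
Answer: -190789136/2512225 - 25536*I*sqrt(5)/1585 ≈ -75.944 - 36.025*I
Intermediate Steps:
s = -2 + 4*I*sqrt(5) (s = -2 + sqrt(-33 - 47) = -2 + sqrt(-80) = -2 + 4*I*sqrt(5) ≈ -2.0 + 8.9443*I)
(1/(-73 - 63/(-66)) + s)**2 = (1/(-73 - 63/(-66)) + (-2 + 4*I*sqrt(5)))**2 = (1/(-73 - 63*(-1/66)) + (-2 + 4*I*sqrt(5)))**2 = (1/(-73 + 21/22) + (-2 + 4*I*sqrt(5)))**2 = (1/(-1585/22) + (-2 + 4*I*sqrt(5)))**2 = (-22/1585 + (-2 + 4*I*sqrt(5)))**2 = (-3192/1585 + 4*I*sqrt(5))**2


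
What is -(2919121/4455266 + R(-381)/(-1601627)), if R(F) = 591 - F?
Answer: -4671012491315/7135674317782 ≈ -0.65460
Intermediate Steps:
-(2919121/4455266 + R(-381)/(-1601627)) = -(2919121/4455266 + (591 - 1*(-381))/(-1601627)) = -(2919121*(1/4455266) + (591 + 381)*(-1/1601627)) = -(2919121/4455266 + 972*(-1/1601627)) = -(2919121/4455266 - 972/1601627) = -1*4671012491315/7135674317782 = -4671012491315/7135674317782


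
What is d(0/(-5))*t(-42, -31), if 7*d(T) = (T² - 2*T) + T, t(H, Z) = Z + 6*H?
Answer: 0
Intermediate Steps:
d(T) = -T/7 + T²/7 (d(T) = ((T² - 2*T) + T)/7 = (T² - T)/7 = -T/7 + T²/7)
d(0/(-5))*t(-42, -31) = ((0/(-5))*(-1 + 0/(-5))/7)*(-31 + 6*(-42)) = ((0*(-⅕))*(-1 + 0*(-⅕))/7)*(-31 - 252) = ((⅐)*0*(-1 + 0))*(-283) = ((⅐)*0*(-1))*(-283) = 0*(-283) = 0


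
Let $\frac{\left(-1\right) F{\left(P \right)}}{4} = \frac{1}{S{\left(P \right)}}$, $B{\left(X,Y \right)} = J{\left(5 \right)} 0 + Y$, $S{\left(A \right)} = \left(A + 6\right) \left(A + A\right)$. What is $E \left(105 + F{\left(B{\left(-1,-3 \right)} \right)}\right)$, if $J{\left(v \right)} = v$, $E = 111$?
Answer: $\frac{35039}{3} \approx 11680.0$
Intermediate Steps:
$S{\left(A \right)} = 2 A \left(6 + A\right)$ ($S{\left(A \right)} = \left(6 + A\right) 2 A = 2 A \left(6 + A\right)$)
$B{\left(X,Y \right)} = Y$ ($B{\left(X,Y \right)} = 5 \cdot 0 + Y = 0 + Y = Y$)
$F{\left(P \right)} = - \frac{2}{P \left(6 + P\right)}$ ($F{\left(P \right)} = - \frac{4}{2 P \left(6 + P\right)} = - 4 \frac{1}{2 P \left(6 + P\right)} = - \frac{2}{P \left(6 + P\right)}$)
$E \left(105 + F{\left(B{\left(-1,-3 \right)} \right)}\right) = 111 \left(105 - \frac{2}{\left(-3\right) \left(6 - 3\right)}\right) = 111 \left(105 - - \frac{2}{3 \cdot 3}\right) = 111 \left(105 - \left(- \frac{2}{3}\right) \frac{1}{3}\right) = 111 \left(105 + \frac{2}{9}\right) = 111 \cdot \frac{947}{9} = \frac{35039}{3}$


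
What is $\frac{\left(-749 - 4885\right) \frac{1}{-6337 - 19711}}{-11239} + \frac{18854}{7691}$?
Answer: $\frac{2759765314997}{1125783476576} \approx 2.4514$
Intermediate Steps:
$\frac{\left(-749 - 4885\right) \frac{1}{-6337 - 19711}}{-11239} + \frac{18854}{7691} = - \frac{5634}{-26048} \left(- \frac{1}{11239}\right) + 18854 \cdot \frac{1}{7691} = \left(-5634\right) \left(- \frac{1}{26048}\right) \left(- \frac{1}{11239}\right) + \frac{18854}{7691} = \frac{2817}{13024} \left(- \frac{1}{11239}\right) + \frac{18854}{7691} = - \frac{2817}{146376736} + \frac{18854}{7691} = \frac{2759765314997}{1125783476576}$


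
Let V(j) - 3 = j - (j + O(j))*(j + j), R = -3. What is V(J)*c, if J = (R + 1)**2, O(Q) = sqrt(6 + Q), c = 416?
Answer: -10400 - 3328*sqrt(10) ≈ -20924.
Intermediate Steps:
J = 4 (J = (-3 + 1)**2 = (-2)**2 = 4)
V(j) = 3 + j - 2*j*(j + sqrt(6 + j)) (V(j) = 3 + (j - (j + sqrt(6 + j))*(j + j)) = 3 + (j - (j + sqrt(6 + j))*2*j) = 3 + (j - 2*j*(j + sqrt(6 + j))) = 3 + j - 2*j*(j + sqrt(6 + j)))
V(J)*c = (3 + 4 - 2*4**2 - 2*4*sqrt(6 + 4))*416 = (3 + 4 - 2*16 - 2*4*sqrt(10))*416 = (3 + 4 - 32 - 8*sqrt(10))*416 = (-25 - 8*sqrt(10))*416 = -10400 - 3328*sqrt(10)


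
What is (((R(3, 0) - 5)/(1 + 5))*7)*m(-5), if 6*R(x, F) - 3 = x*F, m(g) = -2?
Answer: 21/2 ≈ 10.500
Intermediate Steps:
R(x, F) = 1/2 + F*x/6 (R(x, F) = 1/2 + (x*F)/6 = 1/2 + (F*x)/6 = 1/2 + F*x/6)
(((R(3, 0) - 5)/(1 + 5))*7)*m(-5) = ((((1/2 + (1/6)*0*3) - 5)/(1 + 5))*7)*(-2) = ((((1/2 + 0) - 5)/6)*7)*(-2) = (((1/2 - 5)*(1/6))*7)*(-2) = (-9/2*1/6*7)*(-2) = -3/4*7*(-2) = -21/4*(-2) = 21/2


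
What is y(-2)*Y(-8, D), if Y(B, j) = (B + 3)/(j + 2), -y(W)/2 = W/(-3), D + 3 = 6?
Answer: 4/3 ≈ 1.3333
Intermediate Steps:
D = 3 (D = -3 + 6 = 3)
y(W) = 2*W/3 (y(W) = -2*W/(-3) = -2*W*(-1)/3 = -(-2)*W/3 = 2*W/3)
Y(B, j) = (3 + B)/(2 + j)
y(-2)*Y(-8, D) = ((⅔)*(-2))*((3 - 8)/(2 + 3)) = -4*(-5)/(3*5) = -4*(-5)/15 = -4/3*(-1) = 4/3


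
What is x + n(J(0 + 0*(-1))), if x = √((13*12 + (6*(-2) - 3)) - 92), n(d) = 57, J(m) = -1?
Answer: 64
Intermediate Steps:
x = 7 (x = √((156 + (-12 - 3)) - 92) = √((156 - 15) - 92) = √(141 - 92) = √49 = 7)
x + n(J(0 + 0*(-1))) = 7 + 57 = 64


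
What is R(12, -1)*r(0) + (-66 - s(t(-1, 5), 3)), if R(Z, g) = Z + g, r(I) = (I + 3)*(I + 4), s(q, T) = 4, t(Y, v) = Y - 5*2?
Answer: 62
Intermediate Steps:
t(Y, v) = -10 + Y (t(Y, v) = Y - 10 = -10 + Y)
r(I) = (3 + I)*(4 + I)
R(12, -1)*r(0) + (-66 - s(t(-1, 5), 3)) = (12 - 1)*(12 + 0² + 7*0) + (-66 - 1*4) = 11*(12 + 0 + 0) + (-66 - 4) = 11*12 - 70 = 132 - 70 = 62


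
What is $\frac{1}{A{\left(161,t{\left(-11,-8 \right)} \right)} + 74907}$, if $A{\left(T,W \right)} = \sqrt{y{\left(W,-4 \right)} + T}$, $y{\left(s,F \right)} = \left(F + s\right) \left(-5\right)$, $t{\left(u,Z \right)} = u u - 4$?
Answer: $\frac{74907}{5611059053} - \frac{2 i \sqrt{101}}{5611059053} \approx 1.335 \cdot 10^{-5} - 3.5822 \cdot 10^{-9} i$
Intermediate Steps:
$t{\left(u,Z \right)} = -4 + u^{2}$ ($t{\left(u,Z \right)} = u^{2} - 4 = -4 + u^{2}$)
$y{\left(s,F \right)} = - 5 F - 5 s$
$A{\left(T,W \right)} = \sqrt{20 + T - 5 W}$ ($A{\left(T,W \right)} = \sqrt{\left(\left(-5\right) \left(-4\right) - 5 W\right) + T} = \sqrt{\left(20 - 5 W\right) + T} = \sqrt{20 + T - 5 W}$)
$\frac{1}{A{\left(161,t{\left(-11,-8 \right)} \right)} + 74907} = \frac{1}{\sqrt{20 + 161 - 5 \left(-4 + \left(-11\right)^{2}\right)} + 74907} = \frac{1}{\sqrt{20 + 161 - 5 \left(-4 + 121\right)} + 74907} = \frac{1}{\sqrt{20 + 161 - 585} + 74907} = \frac{1}{\sqrt{-404} + 74907} = \frac{1}{2 i \sqrt{101} + 74907} = \frac{1}{74907 + 2 i \sqrt{101}}$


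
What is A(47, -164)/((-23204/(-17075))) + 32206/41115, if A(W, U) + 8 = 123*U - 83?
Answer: -14224661350351/954032460 ≈ -14910.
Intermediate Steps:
A(W, U) = -91 + 123*U (A(W, U) = -8 + (123*U - 83) = -8 + (-83 + 123*U) = -91 + 123*U)
A(47, -164)/((-23204/(-17075))) + 32206/41115 = (-91 + 123*(-164))/((-23204/(-17075))) + 32206/41115 = (-91 - 20172)/((-23204*(-1/17075))) + 32206*(1/41115) = -20263/23204/17075 + 32206/41115 = -20263*17075/23204 + 32206/41115 = -345990725/23204 + 32206/41115 = -14224661350351/954032460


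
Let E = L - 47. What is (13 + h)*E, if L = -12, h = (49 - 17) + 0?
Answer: -2655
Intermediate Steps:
h = 32 (h = 32 + 0 = 32)
E = -59 (E = -12 - 47 = -59)
(13 + h)*E = (13 + 32)*(-59) = 45*(-59) = -2655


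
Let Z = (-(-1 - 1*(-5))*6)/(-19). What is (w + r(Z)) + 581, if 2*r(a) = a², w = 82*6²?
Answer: 1275701/361 ≈ 3533.8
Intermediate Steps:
w = 2952 (w = 82*36 = 2952)
Z = 24/19 (Z = (-(-1 + 5)*6)*(-1/19) = (-1*4*6)*(-1/19) = -4*6*(-1/19) = -24*(-1/19) = 24/19 ≈ 1.2632)
r(a) = a²/2
(w + r(Z)) + 581 = (2952 + (24/19)²/2) + 581 = (2952 + (½)*(576/361)) + 581 = (2952 + 288/361) + 581 = 1065960/361 + 581 = 1275701/361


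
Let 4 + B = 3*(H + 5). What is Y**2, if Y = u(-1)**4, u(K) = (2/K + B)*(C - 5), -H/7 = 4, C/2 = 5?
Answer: 391066074371337890625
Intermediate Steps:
C = 10 (C = 2*5 = 10)
H = -28 (H = -7*4 = -28)
B = -73 (B = -4 + 3*(-28 + 5) = -4 + 3*(-23) = -4 - 69 = -73)
u(K) = -365 + 10/K (u(K) = (2/K - 73)*(10 - 5) = (-73 + 2/K)*5 = -365 + 10/K)
Y = 19775390625 (Y = (-365 + 10/(-1))**4 = (-365 + 10*(-1))**4 = (-365 - 10)**4 = (-375)**4 = 19775390625)
Y**2 = 19775390625**2 = 391066074371337890625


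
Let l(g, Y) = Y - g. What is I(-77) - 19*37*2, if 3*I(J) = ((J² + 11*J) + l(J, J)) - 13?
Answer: 851/3 ≈ 283.67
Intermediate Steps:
I(J) = -13/3 + J²/3 + 11*J/3 (I(J) = (((J² + 11*J) + (J - J)) - 13)/3 = (((J² + 11*J) + 0) - 13)/3 = ((J² + 11*J) - 13)/3 = (-13 + J² + 11*J)/3 = -13/3 + J²/3 + 11*J/3)
I(-77) - 19*37*2 = (-13/3 + (⅓)*(-77)² + (11/3)*(-77)) - 19*37*2 = (-13/3 + (⅓)*5929 - 847/3) - 703*2 = (-13/3 + 5929/3 - 847/3) - 1*1406 = 5069/3 - 1406 = 851/3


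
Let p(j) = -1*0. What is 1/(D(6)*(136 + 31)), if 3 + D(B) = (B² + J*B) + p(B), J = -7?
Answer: -1/1503 ≈ -0.00066534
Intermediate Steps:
p(j) = 0
D(B) = -3 + B² - 7*B (D(B) = -3 + ((B² - 7*B) + 0) = -3 + (B² - 7*B) = -3 + B² - 7*B)
1/(D(6)*(136 + 31)) = 1/((-3 + 6² - 7*6)*(136 + 31)) = 1/((-3 + 36 - 42)*167) = 1/(-9*167) = 1/(-1503) = -1/1503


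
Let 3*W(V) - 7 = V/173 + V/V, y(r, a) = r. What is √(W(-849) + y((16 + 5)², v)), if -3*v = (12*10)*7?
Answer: √119065866/519 ≈ 21.025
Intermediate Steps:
v = -280 (v = -12*10*7/3 = -40*7 = -⅓*840 = -280)
W(V) = 8/3 + V/519 (W(V) = 7/3 + (V/173 + V/V)/3 = 7/3 + (V*(1/173) + 1)/3 = 7/3 + (V/173 + 1)/3 = 7/3 + (1 + V/173)/3 = 7/3 + (⅓ + V/519) = 8/3 + V/519)
√(W(-849) + y((16 + 5)², v)) = √((8/3 + (1/519)*(-849)) + (16 + 5)²) = √((8/3 - 283/173) + 21²) = √(535/519 + 441) = √(229414/519) = √119065866/519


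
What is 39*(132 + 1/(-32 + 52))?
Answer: 102999/20 ≈ 5150.0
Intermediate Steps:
39*(132 + 1/(-32 + 52)) = 39*(132 + 1/20) = 39*(2641/20) = 102999/20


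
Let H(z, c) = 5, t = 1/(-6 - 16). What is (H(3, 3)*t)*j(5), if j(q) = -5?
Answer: 25/22 ≈ 1.1364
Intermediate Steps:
t = -1/22 (t = 1/(-22) = -1/22 ≈ -0.045455)
(H(3, 3)*t)*j(5) = (5*(-1/22))*(-5) = -5/22*(-5) = 25/22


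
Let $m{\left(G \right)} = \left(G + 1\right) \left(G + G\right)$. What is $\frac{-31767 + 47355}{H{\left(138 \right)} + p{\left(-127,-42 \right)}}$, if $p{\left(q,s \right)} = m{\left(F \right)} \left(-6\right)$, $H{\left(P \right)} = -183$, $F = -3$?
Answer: $- \frac{5196}{85} \approx -61.129$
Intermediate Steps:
$m{\left(G \right)} = 2 G \left(1 + G\right)$ ($m{\left(G \right)} = \left(1 + G\right) 2 G = 2 G \left(1 + G\right)$)
$p{\left(q,s \right)} = -72$ ($p{\left(q,s \right)} = 2 \left(-3\right) \left(1 - 3\right) \left(-6\right) = 2 \left(-3\right) \left(-2\right) \left(-6\right) = 12 \left(-6\right) = -72$)
$\frac{-31767 + 47355}{H{\left(138 \right)} + p{\left(-127,-42 \right)}} = \frac{-31767 + 47355}{-183 - 72} = \frac{15588}{-255} = 15588 \left(- \frac{1}{255}\right) = - \frac{5196}{85}$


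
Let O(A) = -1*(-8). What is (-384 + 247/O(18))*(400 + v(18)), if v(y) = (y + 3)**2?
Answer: -2375825/8 ≈ -2.9698e+5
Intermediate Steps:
v(y) = (3 + y)**2
O(A) = 8
(-384 + 247/O(18))*(400 + v(18)) = (-384 + 247/8)*(400 + (3 + 18)**2) = (-384 + 247*(1/8))*(400 + 21**2) = (-384 + 247/8)*(400 + 441) = -2825/8*841 = -2375825/8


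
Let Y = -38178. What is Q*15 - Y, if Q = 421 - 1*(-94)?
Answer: 45903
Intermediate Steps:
Q = 515 (Q = 421 + 94 = 515)
Q*15 - Y = 515*15 - 1*(-38178) = 7725 + 38178 = 45903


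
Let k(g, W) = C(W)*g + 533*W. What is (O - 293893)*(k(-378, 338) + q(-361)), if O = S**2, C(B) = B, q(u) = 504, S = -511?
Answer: -1733442168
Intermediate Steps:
O = 261121 (O = (-511)**2 = 261121)
k(g, W) = 533*W + W*g (k(g, W) = W*g + 533*W = 533*W + W*g)
(O - 293893)*(k(-378, 338) + q(-361)) = (261121 - 293893)*(338*(533 - 378) + 504) = -32772*(338*155 + 504) = -32772*(52390 + 504) = -32772*52894 = -1733442168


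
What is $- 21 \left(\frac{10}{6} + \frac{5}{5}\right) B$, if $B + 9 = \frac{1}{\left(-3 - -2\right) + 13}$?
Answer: $\frac{1498}{3} \approx 499.33$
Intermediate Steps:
$B = - \frac{107}{12}$ ($B = -9 + \frac{1}{\left(-3 - -2\right) + 13} = -9 + \frac{1}{\left(-3 + 2\right) + 13} = -9 + \frac{1}{-1 + 13} = -9 + \frac{1}{12} = - \frac{107}{12} \approx -8.9167$)
$- 21 \left(\frac{10}{6} + \frac{5}{5}\right) B = - 21 \left(\frac{10}{6} + \frac{5}{5}\right) \left(- \frac{107}{12}\right) = - 21 \left(10 \cdot \frac{1}{6} + 5 \cdot \frac{1}{5}\right) \left(- \frac{107}{12}\right) = - 21 \left(\frac{5}{3} + 1\right) \left(- \frac{107}{12}\right) = \left(-21\right) \frac{8}{3} \left(- \frac{107}{12}\right) = \left(-56\right) \left(- \frac{107}{12}\right) = \frac{1498}{3}$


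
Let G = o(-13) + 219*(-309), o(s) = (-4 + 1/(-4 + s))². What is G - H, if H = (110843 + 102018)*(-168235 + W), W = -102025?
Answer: 16625518653382/289 ≈ 5.7528e+10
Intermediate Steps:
G = -19552158/289 (G = (-17 + 4*(-13))²/(-4 - 13)² + 219*(-309) = (-17 - 52)²/(-17)² - 67671 = (-69)²*(1/289) - 67671 = 4761*(1/289) - 67671 = 4761/289 - 67671 = -19552158/289 ≈ -67655.)
H = -57527813860 (H = (110843 + 102018)*(-168235 - 102025) = 212861*(-270260) = -57527813860)
G - H = -19552158/289 - 1*(-57527813860) = -19552158/289 + 57527813860 = 16625518653382/289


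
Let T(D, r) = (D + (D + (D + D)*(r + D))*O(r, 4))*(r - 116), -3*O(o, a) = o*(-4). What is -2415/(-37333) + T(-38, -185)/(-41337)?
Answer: -140616972980197/4629702663 ≈ -30373.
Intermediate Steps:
O(o, a) = 4*o/3 (O(o, a) = -o*(-4)/3 = -(-4)*o/3 = 4*o/3)
T(D, r) = (-116 + r)*(D + 4*r*(D + 2*D*(D + r))/3) (T(D, r) = (D + (D + (D + D)*(r + D))*(4*r/3))*(r - 116) = (D + (D + (2*D)*(D + r))*(4*r/3))*(-116 + r) = (D + (D + 2*D*(D + r))*(4*r/3))*(-116 + r) = (D + 4*r*(D + 2*D*(D + r))/3)*(-116 + r) = (-116 + r)*(D + 4*r*(D + 2*D*(D + r))/3))
-2415/(-37333) + T(-38, -185)/(-41337) = -2415/(-37333) + ((1/3)*(-38)*(-348 - 924*(-185)**2 - 461*(-185) + 8*(-185)**3 - 928*(-38)*(-185) + 8*(-38)*(-185)**2))/(-41337) = -2415*(-1/37333) + ((1/3)*(-38)*(-348 - 924*34225 + 85285 + 8*(-6331625) - 6523840 + 8*(-38)*34225))*(-1/41337) = 2415/37333 + ((1/3)*(-38)*(-348 - 31623900 + 85285 - 50653000 - 6523840 - 10404400))*(-1/41337) = 2415/37333 + ((1/3)*(-38)*(-99120203))*(-1/41337) = 2415/37333 + (3766567714/3)*(-1/41337) = 2415/37333 - 3766567714/124011 = -140616972980197/4629702663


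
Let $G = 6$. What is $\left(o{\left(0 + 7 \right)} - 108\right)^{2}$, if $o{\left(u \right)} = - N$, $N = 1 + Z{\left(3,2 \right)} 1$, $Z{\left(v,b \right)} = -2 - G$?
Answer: $10201$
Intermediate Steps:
$Z{\left(v,b \right)} = -8$ ($Z{\left(v,b \right)} = -2 - 6 = -8$)
$N = -7$ ($N = 1 - 8 = -7$)
$o{\left(u \right)} = 7$ ($o{\left(u \right)} = \left(-1\right) \left(-7\right) = 7$)
$\left(o{\left(0 + 7 \right)} - 108\right)^{2} = \left(7 - 108\right)^{2} = \left(-101\right)^{2} = 10201$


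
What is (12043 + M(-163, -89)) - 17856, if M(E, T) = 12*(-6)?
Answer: -5885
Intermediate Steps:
M(E, T) = -72
(12043 + M(-163, -89)) - 17856 = (12043 - 72) - 17856 = 11971 - 17856 = -5885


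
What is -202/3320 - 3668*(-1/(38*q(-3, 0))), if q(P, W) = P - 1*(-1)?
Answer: -1524139/31540 ≈ -48.324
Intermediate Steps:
q(P, W) = 1 + P (q(P, W) = P + 1 = 1 + P)
-202/3320 - 3668*(-1/(38*q(-3, 0))) = -202/3320 - 3668*(-1/(38*(1 - 3))) = -202*1/3320 - 3668/((-38*(-2))) = -101/1660 - 3668/76 = -101/1660 - 3668*1/76 = -101/1660 - 917/19 = -1524139/31540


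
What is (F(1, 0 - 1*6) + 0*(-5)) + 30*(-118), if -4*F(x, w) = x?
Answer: -14161/4 ≈ -3540.3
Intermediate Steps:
F(x, w) = -x/4
(F(1, 0 - 1*6) + 0*(-5)) + 30*(-118) = (-¼*1 + 0*(-5)) + 30*(-118) = (-¼ + 0) - 3540 = -¼ - 3540 = -14161/4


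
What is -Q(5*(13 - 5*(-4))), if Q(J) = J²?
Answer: -27225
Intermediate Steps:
-Q(5*(13 - 5*(-4))) = -(5*(13 - 5*(-4)))² = -(5*(13 + 20))² = -(5*33)² = -1*165² = -1*27225 = -27225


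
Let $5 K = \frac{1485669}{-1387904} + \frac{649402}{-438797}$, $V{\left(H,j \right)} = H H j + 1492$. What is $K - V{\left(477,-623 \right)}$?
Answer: $\frac{431631680801389634399}{3045040557440} \approx 1.4175 \cdot 10^{8}$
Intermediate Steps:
$V{\left(H,j \right)} = 1492 + j H^{2}$ ($V{\left(H,j \right)} = H^{2} j + 1492 = j H^{2} + 1492 = 1492 + j H^{2}$)
$K = - \frac{1553214733601}{3045040557440}$ ($K = \frac{\frac{1485669}{-1387904} + \frac{649402}{-438797}}{5} = \frac{1485669 \left(- \frac{1}{1387904}\right) + 649402 \left(- \frac{1}{438797}\right)}{5} = \frac{- \frac{1485669}{1387904} - \frac{649402}{438797}}{5} = \frac{1}{5} \left(- \frac{1553214733601}{609008111488}\right) = - \frac{1553214733601}{3045040557440} \approx -0.51008$)
$K - V{\left(477,-623 \right)} = - \frac{1553214733601}{3045040557440} - \left(1492 - 623 \cdot 477^{2}\right) = - \frac{1553214733601}{3045040557440} - \left(1492 - 141750567\right) = - \frac{1553214733601}{3045040557440} - -141749075 = - \frac{1553214733601}{3045040557440} + 141749075 = \frac{431631680801389634399}{3045040557440}$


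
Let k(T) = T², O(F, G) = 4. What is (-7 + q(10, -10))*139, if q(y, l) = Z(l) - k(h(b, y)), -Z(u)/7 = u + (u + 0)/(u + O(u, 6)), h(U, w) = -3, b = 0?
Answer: 17653/3 ≈ 5884.3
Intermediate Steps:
Z(u) = -7*u - 7*u/(4 + u) (Z(u) = -7*(u + (u + 0)/(u + 4)) = -7*(u + u/(4 + u)) = -7*u - 7*u/(4 + u))
q(y, l) = -9 - 7*l*(5 + l)/(4 + l) (q(y, l) = -7*l*(5 + l)/(4 + l) - 1*(-3)² = -7*l*(5 + l)/(4 + l) - 1*9 = -7*l*(5 + l)/(4 + l) - 9 = -9 - 7*l*(5 + l)/(4 + l))
(-7 + q(10, -10))*139 = (-7 + (-36 - 44*(-10) - 7*(-10)²)/(4 - 10))*139 = (-7 + (-36 + 440 - 7*100)/(-6))*139 = (-7 - (-36 + 440 - 700)/6)*139 = (-7 - ⅙*(-296))*139 = (-7 + 148/3)*139 = (127/3)*139 = 17653/3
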